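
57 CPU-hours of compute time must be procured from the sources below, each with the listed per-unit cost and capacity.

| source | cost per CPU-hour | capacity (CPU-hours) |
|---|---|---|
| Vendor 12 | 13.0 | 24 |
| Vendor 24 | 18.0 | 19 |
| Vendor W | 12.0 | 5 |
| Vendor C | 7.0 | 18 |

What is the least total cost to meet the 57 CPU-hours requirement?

678

Fill from the cheapest source first.
Vendor C at 7.0: take all 18 CPU-hours → 39 still needed.
Vendor W at 12.0: take all 5 CPU-hours → 34 still needed.
Take 24 from Vendor 12 at 13.0 → need 10 more.
Vendor 24 at 18.0: take 10 of its 19 → requirement met.
Cost = 18×7.0 + 5×12.0 + 24×13.0 + 10×18.0 = 678.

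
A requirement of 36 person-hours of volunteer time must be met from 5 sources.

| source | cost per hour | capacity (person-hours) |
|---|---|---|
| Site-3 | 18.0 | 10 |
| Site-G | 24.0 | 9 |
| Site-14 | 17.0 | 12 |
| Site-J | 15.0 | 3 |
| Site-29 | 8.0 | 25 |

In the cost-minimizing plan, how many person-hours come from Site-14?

8

Use sources in increasing cost order.
Site-29 at 8.0: take all 25 person-hours ; 11 still needed.
Site-J at 15.0: take all 3 person-hours ; 8 still needed.
Site-14 at 17.0: take 8 of its 12 ; requirement met.
Site-3, Site-G: unused.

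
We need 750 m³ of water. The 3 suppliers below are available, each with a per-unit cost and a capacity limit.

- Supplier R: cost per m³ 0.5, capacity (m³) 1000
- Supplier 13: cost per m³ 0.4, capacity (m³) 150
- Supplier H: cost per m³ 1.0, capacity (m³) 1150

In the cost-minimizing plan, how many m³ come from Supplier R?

Fill from the cheapest supplier first.
Supplier 13 at 0.4: take all 150 m³ — 600 still needed.
Take 600 from Supplier R at 0.5 to finish.
Supplier H: unused.

600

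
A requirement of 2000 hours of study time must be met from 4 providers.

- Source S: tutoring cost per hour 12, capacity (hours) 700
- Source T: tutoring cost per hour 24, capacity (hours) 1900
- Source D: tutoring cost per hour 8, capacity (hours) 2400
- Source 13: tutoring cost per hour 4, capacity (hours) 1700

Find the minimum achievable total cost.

Use providers in increasing cost order.
Source 13 at 4: take all 1700 hours — 300 still needed.
Source D at 8: take 300 of its 2400 — requirement met.
Source S, Source T: unused.
Cost = 1700×4 + 300×8 = 9200.

9200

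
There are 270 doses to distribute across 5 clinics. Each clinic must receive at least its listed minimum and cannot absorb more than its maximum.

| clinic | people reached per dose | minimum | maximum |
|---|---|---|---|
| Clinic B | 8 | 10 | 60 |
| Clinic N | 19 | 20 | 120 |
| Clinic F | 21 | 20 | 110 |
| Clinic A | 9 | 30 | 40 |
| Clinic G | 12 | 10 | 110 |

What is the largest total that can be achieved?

Meeting every minimum uses 10+20+20+30+10 = 90 doses, leaving 180.
Rank by people reached per dose: Clinic F 21 > Clinic N 19 > Clinic G 12 > Clinic A 9 > Clinic B 8.
Give Clinic F 90 more to hit its cap of 110 ; 90 left.
Clinic N: +90 (room for 100) → 110. Pool exhausted.
Total = 8×10 + 19×110 + 21×110 + 9×30 + 12×10 = 4870.

4870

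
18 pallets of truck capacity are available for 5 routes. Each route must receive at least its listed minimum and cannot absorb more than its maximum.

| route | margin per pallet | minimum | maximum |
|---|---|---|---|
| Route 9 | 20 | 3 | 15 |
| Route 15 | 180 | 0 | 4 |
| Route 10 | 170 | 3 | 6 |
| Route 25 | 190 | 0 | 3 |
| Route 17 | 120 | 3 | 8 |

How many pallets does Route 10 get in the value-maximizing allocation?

Meeting every minimum uses 3+0+3+0+3 = 9 pallets, leaving 9.
Order the routes by margin per pallet: Route 25 190 > Route 15 180 > Route 10 170 > Route 17 120 > Route 9 20.
Give Route 25 3 more to hit its cap of 3 ; 6 left.
Route 15 takes 4 more to reach its cap of 4 ; 2 left.
Route 10 has room for 3 more but only 2 remain, so it gets 5.

5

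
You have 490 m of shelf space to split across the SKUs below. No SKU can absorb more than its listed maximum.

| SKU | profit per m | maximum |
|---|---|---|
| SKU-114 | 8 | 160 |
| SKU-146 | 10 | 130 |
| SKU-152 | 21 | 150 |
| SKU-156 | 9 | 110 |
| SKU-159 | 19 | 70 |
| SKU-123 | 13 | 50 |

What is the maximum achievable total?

Order the SKUs by profit per m: SKU-152 21 > SKU-159 19 > SKU-123 13 > SKU-146 10 > SKU-156 9 > SKU-114 8.
SKU-152: +150 to 150 (cap) → 340 left.
SKU-159: +70 to 70 (cap) → 270 left.
SKU-123 takes 50 to reach its cap of 50 → 220 left.
Give SKU-146 130 to hit its cap of 130 → 90 left.
SKU-156: +90 (room for 110) → 90. Pool exhausted.
Total = 10×130 + 21×150 + 9×90 + 19×70 + 13×50 = 7240.

7240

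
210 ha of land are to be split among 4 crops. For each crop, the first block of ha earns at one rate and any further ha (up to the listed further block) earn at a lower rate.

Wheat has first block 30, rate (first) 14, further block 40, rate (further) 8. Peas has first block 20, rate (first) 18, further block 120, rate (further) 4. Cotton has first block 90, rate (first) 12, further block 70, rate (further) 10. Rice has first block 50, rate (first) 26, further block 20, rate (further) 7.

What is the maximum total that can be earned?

Treat each block as its own option and order by rate: Rice/first 26 > Peas/first 18 > Wheat/first 14 > Cotton/first 12 > Cotton/second 10 > Wheat/second 8 > Rice/second 7 > Peas/second 4.
Fill Rice first block (50 at 26) — 160 left.
Peas/first (18): +20 — 140 left.
Wheat first at 14: fill all 30 — 110 left.
Fill Cotton first block (90 at 12) — 20 left.
20 remain; put them into Cotton second at 10.
Total = 26×50 + 18×20 + 14×30 + 12×90 + 10×20 = 3360.

3360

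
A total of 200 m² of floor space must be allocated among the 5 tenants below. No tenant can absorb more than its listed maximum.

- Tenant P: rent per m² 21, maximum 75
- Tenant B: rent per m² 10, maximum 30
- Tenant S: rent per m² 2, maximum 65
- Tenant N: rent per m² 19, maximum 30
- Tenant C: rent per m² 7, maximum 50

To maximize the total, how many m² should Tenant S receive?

Order the tenants by rent per m²: Tenant P 21 > Tenant N 19 > Tenant B 10 > Tenant C 7 > Tenant S 2.
Tenant P takes 75 to reach its cap of 75 ; 125 left.
Tenant N takes 30 to reach its cap of 30 ; 95 left.
Tenant B takes 30 to reach its cap of 30 ; 65 left.
Tenant C takes 50 to reach its cap of 50 ; 15 left.
Tenant S: +15 (room for 65) → 15. Pool exhausted.

15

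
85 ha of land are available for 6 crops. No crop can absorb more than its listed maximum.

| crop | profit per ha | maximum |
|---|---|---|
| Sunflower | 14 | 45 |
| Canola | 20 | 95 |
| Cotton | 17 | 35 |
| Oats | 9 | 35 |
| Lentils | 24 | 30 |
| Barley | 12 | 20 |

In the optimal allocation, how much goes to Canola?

Highest profit per ha first: Lentils 24 > Canola 20 > Cotton 17 > Sunflower 14 > Barley 12 > Oats 9.
Give Lentils 30 to hit its cap of 30 ; 55 left.
Only 55 left; Canola takes them to reach 55.

55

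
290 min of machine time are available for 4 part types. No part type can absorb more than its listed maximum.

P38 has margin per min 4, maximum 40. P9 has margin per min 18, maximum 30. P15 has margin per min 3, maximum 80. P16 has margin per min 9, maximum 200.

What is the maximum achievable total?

Highest margin per min first: P9 18 > P16 9 > P38 4 > P15 3.
P9: +30 to 30 (cap) → 260 left.
Give P16 200 to hit its cap of 200 → 60 left.
Give P38 40 to hit its cap of 40 → 20 left.
Only 20 left; P15 takes them to reach 20.
Total = 4×40 + 18×30 + 3×20 + 9×200 = 2560.

2560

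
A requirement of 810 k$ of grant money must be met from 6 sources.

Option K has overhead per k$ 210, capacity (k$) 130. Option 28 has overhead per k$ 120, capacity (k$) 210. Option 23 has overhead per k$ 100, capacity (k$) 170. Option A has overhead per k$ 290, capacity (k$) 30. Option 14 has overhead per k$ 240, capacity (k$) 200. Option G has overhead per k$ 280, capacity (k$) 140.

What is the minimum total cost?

Fill from the cheapest source first.
Option 23 at 100: take all 170 k$ ; 640 still needed.
Option 28 (120): use full 210 ; 430 k$ to go.
Option K (210): use full 130 ; 300 k$ to go.
Option 14 at 240: take all 200 k$ ; 100 still needed.
Option G (280): take the remaining 100 ; done.
Option A: unused.
Cost = 170×100 + 210×120 + 130×210 + 200×240 + 100×280 = 145500.

145500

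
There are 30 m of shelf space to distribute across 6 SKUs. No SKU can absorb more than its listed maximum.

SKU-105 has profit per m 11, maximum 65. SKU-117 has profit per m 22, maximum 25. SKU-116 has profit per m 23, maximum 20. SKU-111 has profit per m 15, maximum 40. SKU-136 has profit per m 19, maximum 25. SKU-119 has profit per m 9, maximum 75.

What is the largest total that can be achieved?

Rank by profit per m: SKU-116 23 > SKU-117 22 > SKU-136 19 > SKU-111 15 > SKU-105 11 > SKU-119 9.
SKU-116 takes 20 to reach its cap of 20 → 10 left.
SKU-117: +10 (room for 25) → 10. Pool exhausted.
Total = 22×10 + 23×20 = 680.

680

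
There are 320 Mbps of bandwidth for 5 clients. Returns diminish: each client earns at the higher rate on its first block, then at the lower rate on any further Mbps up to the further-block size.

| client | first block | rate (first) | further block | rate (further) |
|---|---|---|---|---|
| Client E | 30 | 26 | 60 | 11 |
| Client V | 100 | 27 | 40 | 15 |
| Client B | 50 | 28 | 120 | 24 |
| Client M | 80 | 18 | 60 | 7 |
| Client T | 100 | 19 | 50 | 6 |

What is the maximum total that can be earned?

Rank every tier by rate: Client B/T1 28 > Client V/T1 27 > Client E/T1 26 > Client B/T2 24 > Client T/T1 19 > Client M/T1 18 > Client V/T2 15 > Client E/T2 11 > Client M/T2 7 > Client T/T2 6.
Client B T1 at 28: fill all 50 — 270 left.
Client V/T1 (27): +100 — 170 left.
Client E/T1 (26): +30 — 140 left.
Client B T2 at 24: fill all 120 — 20 left.
20 remain; put them into Client T T1 at 19.
Total = 28×50 + 27×100 + 26×30 + 24×120 + 19×20 = 8140.

8140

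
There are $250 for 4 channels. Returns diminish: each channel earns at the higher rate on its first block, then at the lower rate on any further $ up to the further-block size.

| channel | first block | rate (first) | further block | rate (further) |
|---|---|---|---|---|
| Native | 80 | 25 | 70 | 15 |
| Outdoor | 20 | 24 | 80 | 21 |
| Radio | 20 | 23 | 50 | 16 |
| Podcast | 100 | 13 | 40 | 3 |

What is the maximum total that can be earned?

Order all 8 blocks by rate: Native/first 25 > Outdoor/first 24 > Radio/first 23 > Outdoor/second 21 > Radio/second 16 > Native/second 15 > Podcast/first 13 > Podcast/second 3.
Native/first (25): +80 — 170 left.
Fill Outdoor first block (20 at 24) — 150 left.
Fill Radio first block (20 at 23) — 130 left.
Fill Outdoor second block (80 at 21) — 50 left.
Radio/second (16): +50 — 0 left.
Total = 25×80 + 24×20 + 23×20 + 21×80 + 16×50 = 5420.

5420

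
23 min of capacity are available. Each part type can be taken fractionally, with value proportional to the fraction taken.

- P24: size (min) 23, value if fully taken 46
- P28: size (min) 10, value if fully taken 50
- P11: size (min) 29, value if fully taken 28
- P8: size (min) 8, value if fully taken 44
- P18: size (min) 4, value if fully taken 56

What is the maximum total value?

Best value per unit of size first: P18 56/4≈14, P8 44/8≈5.5, P28 50/10≈5, P24 46/23≈2, P11 28/29≈0.966.
Take all of P18 (4 min, value 56) → 19 min left.
Take all of P8 (8 min, value 44) → 11 min left.
All 10 min of P28 fit (value 50) → 1 remain.
1 min left: a 1/23 share of P24 gives 46×1/23 = 2.
Total value = 152.

152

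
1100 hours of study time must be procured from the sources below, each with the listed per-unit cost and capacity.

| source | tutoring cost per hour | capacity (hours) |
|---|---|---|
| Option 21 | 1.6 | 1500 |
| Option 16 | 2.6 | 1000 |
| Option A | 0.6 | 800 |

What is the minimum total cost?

960

Cheapest first:
Option A at 0.6: take all 800 hours ; 300 still needed.
Option 21 (1.6): take the remaining 300 ; done.
Option 16: unused.
Cost = 800×0.6 + 300×1.6 = 960.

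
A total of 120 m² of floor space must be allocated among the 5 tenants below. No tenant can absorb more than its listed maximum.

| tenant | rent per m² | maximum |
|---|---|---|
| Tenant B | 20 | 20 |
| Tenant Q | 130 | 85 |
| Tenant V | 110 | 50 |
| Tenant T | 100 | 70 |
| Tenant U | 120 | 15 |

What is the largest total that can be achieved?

Rank by rent per m²: Tenant Q 130 > Tenant U 120 > Tenant V 110 > Tenant T 100 > Tenant B 20.
Tenant Q: +85 to 85 (cap) → 35 left.
Give Tenant U 15 to hit its cap of 15 → 20 left.
Only 20 left; Tenant V takes them to reach 20.
Total = 130×85 + 110×20 + 120×15 = 15050.

15050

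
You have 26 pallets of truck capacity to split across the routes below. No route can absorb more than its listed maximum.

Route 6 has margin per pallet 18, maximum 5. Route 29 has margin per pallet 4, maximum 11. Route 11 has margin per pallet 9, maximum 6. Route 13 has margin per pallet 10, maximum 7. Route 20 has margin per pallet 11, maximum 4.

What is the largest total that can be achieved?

Highest margin per pallet first: Route 6 18 > Route 20 11 > Route 13 10 > Route 11 9 > Route 29 4.
Give Route 6 5 to hit its cap of 5 → 21 left.
Give Route 20 4 to hit its cap of 4 → 17 left.
Give Route 13 7 to hit its cap of 7 → 10 left.
Give Route 11 6 to hit its cap of 6 → 4 left.
Route 29: +4 (room for 11) → 4. Pool exhausted.
Total = 18×5 + 4×4 + 9×6 + 10×7 + 11×4 = 274.

274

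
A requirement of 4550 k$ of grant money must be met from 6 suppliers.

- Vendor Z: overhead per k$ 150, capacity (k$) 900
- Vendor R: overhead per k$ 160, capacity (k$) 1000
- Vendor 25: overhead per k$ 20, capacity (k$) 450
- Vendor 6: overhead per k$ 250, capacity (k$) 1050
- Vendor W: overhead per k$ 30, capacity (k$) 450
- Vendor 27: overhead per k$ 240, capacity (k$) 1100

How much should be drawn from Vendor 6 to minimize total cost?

650

Use suppliers in increasing cost order.
Vendor 25 (20): use full 450 ; 4100 k$ to go.
Vendor W (30): use full 450 ; 3650 k$ to go.
Take 900 from Vendor Z at 150 ; need 2750 more.
Vendor R at 160: take all 1000 k$ ; 1750 still needed.
Vendor 27 (240): use full 1100 ; 650 k$ to go.
Take 650 from Vendor 6 at 250 to finish.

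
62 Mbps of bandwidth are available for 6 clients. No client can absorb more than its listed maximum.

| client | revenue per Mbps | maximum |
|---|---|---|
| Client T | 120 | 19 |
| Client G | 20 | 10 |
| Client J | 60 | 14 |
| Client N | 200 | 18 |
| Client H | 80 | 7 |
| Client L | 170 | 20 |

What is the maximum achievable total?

9680

Highest revenue per Mbps first: Client N 200 > Client L 170 > Client T 120 > Client H 80 > Client J 60 > Client G 20.
Client N takes 18 to reach its cap of 18 → 44 left.
Client L: +20 to 20 (cap) → 24 left.
Client T takes 19 to reach its cap of 19 → 5 left.
Only 5 left; Client H takes them to reach 5.
Total = 120×19 + 200×18 + 80×5 + 170×20 = 9680.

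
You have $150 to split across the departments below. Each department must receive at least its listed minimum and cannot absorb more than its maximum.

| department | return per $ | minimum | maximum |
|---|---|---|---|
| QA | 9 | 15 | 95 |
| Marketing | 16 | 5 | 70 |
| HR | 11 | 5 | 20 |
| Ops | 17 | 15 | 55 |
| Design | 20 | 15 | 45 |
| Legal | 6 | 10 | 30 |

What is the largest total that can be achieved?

Meeting every minimum uses 15+5+5+15+15+10 = 65 $, leaving 85.
Highest return per $ first: Design 20 > Ops 17 > Marketing 16 > HR 11 > QA 9 > Legal 6.
Design takes 30 more to reach its cap of 45 — 55 left.
Ops takes 40 more to reach its cap of 55 — 15 left.
Marketing: +15 (room for 65) → 20. Pool exhausted.
Total = 9×15 + 16×20 + 11×5 + 17×55 + 20×45 + 6×10 = 2405.

2405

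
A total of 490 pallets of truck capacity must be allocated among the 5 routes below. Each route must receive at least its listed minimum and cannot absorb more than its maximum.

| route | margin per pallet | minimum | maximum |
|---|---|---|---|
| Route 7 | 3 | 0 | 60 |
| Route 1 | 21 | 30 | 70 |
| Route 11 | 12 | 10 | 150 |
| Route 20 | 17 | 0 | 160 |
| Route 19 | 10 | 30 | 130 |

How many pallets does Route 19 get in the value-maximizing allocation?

Meeting every minimum uses 0+30+10+0+30 = 70 pallets, leaving 420.
Rank by margin per pallet: Route 1 21 > Route 20 17 > Route 11 12 > Route 19 10 > Route 7 3.
Route 1: +40 to 70 (cap) ; 380 left.
Route 20 takes 160 more to reach its cap of 160 ; 220 left.
Give Route 11 140 more to hit its cap of 150 ; 80 left.
Route 19: +80 (room for 100) → 110. Pool exhausted.

110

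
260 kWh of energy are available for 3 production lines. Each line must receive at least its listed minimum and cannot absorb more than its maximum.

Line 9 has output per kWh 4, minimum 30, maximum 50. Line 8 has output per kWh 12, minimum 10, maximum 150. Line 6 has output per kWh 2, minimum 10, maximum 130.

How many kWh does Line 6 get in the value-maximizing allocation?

60

Meeting every minimum uses 30+10+10 = 50 kWh, leaving 210.
Order the production lines by output per kWh: Line 8 12 > Line 9 4 > Line 6 2.
Line 8 takes 140 more to reach its cap of 150 → 70 left.
Line 9: +20 to 50 (cap) → 50 left.
Line 6: +50 (room for 120) → 60. Pool exhausted.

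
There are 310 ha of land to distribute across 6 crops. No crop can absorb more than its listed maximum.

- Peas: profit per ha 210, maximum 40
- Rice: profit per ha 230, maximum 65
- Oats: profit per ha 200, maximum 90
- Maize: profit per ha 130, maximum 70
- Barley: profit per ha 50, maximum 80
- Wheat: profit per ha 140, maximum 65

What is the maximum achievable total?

Highest profit per ha first: Rice 230 > Peas 210 > Oats 200 > Wheat 140 > Maize 130 > Barley 50.
Rice: +65 to 65 (cap) → 245 left.
Give Peas 40 to hit its cap of 40 → 205 left.
Give Oats 90 to hit its cap of 90 → 115 left.
Wheat: +65 to 65 (cap) → 50 left.
Maize: +50 (room for 70) → 50. Pool exhausted.
Total = 210×40 + 230×65 + 200×90 + 130×50 + 140×65 = 56950.

56950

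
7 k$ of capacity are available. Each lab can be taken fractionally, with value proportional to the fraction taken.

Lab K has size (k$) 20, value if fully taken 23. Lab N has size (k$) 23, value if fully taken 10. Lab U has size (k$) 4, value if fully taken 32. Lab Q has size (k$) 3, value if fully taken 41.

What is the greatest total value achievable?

73

Rank by value-to-size ratio: Lab Q 41/3≈13.7, Lab U 32/4≈8, Lab K 23/20≈1.15, Lab N 10/23≈0.435.
Take all of Lab Q (3 k$, value 41) ; 4 k$ left.
All 4 k$ of Lab U fit (value 32) ; 0 remain.
Total value = 73.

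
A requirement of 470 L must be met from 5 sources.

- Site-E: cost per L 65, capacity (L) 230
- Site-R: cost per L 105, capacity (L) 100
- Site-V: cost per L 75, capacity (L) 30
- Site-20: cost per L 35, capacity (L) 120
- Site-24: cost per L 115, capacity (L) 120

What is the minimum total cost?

Use sources in increasing cost order.
Site-20 (35): use full 120 → 350 L to go.
Site-E (65): use full 230 → 120 L to go.
Take 30 from Site-V at 75 → need 90 more.
Site-R (105): take the remaining 90 → done.
Site-24: unused.
Cost = 120×35 + 230×65 + 30×75 + 90×105 = 30850.

30850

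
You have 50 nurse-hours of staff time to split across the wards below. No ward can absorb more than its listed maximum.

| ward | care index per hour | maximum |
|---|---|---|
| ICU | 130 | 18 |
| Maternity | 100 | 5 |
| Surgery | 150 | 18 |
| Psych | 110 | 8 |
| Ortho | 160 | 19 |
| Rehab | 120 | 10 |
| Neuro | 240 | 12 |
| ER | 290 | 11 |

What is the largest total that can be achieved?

Highest care index per hour first: ER 290 > Neuro 240 > Ortho 160 > Surgery 150 > ICU 130 > Rehab 120 > Psych 110 > Maternity 100.
ER takes 11 to reach its cap of 11 ; 39 left.
Neuro takes 12 to reach its cap of 12 ; 27 left.
Give Ortho 19 to hit its cap of 19 ; 8 left.
Surgery has room for 18 but only 8 remain, so it gets 8.
Total = 150×8 + 160×19 + 240×12 + 290×11 = 10310.

10310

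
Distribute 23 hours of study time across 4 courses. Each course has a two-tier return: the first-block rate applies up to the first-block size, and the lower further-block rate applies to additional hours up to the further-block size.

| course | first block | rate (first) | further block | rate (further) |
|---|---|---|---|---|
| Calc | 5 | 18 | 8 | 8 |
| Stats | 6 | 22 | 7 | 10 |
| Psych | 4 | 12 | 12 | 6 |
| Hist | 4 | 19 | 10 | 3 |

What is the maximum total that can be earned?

386

Order all 8 blocks by rate: Stats/tier1 22 > Hist/tier1 19 > Calc/tier1 18 > Psych/tier1 12 > Stats/tier2 10 > Calc/tier2 8 > Psych/tier2 6 > Hist/tier2 3.
Stats/tier1 (22): +6 ; 17 left.
Fill Hist tier1 block (4 at 19) ; 13 left.
Calc tier1 at 18: fill all 5 ; 8 left.
Psych tier1 at 12: fill all 4 ; 4 left.
Stats tier2 at 10: only 4 left, fill 4.
Total = 22×6 + 19×4 + 18×5 + 12×4 + 10×4 = 386.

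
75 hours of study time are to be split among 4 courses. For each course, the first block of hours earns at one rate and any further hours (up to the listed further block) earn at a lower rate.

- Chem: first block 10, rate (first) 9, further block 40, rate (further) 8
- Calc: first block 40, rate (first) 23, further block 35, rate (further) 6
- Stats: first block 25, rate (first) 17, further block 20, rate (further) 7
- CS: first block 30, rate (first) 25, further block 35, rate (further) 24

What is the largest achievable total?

Treat each block as its own option and order by rate: CS/first 25 > CS/second 24 > Calc/first 23 > Stats/first 17 > Chem/first 9 > Chem/second 8 > Stats/second 7 > Calc/second 6.
CS first at 25: fill all 30 → 45 left.
CS/second (24): +35 → 10 left.
10 remain; put them into Calc first at 23.
Total = 25×30 + 24×35 + 23×10 = 1820.

1820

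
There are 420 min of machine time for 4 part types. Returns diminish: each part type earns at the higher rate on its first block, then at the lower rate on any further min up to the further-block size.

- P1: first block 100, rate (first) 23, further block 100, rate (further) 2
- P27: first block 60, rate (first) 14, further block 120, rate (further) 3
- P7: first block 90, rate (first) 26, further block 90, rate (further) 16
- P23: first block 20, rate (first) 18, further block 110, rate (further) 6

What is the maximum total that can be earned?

Order all 8 blocks by rate: P7/tier1 26 > P1/tier1 23 > P23/tier1 18 > P7/tier2 16 > P27/tier1 14 > P23/tier2 6 > P27/tier2 3 > P1/tier2 2.
P7 tier1 at 26: fill all 90 — 330 left.
P1 tier1 at 23: fill all 100 — 230 left.
Fill P23 tier1 block (20 at 18) — 210 left.
P7/tier2 (16): +90 — 120 left.
P27/tier1 (14): +60 — 60 left.
60 remain; put them into P23 tier2 at 6.
Total = 26×90 + 23×100 + 18×20 + 16×90 + 14×60 + 6×60 = 7640.

7640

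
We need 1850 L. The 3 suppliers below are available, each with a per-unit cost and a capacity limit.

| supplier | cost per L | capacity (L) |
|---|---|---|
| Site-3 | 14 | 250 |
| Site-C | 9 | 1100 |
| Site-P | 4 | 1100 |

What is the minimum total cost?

Fill from the cheapest supplier first.
Site-P (4): use full 1100 → 750 L to go.
Site-C (9): take the remaining 750 → done.
Site-3: unused.
Cost = 1100×4 + 750×9 = 11150.

11150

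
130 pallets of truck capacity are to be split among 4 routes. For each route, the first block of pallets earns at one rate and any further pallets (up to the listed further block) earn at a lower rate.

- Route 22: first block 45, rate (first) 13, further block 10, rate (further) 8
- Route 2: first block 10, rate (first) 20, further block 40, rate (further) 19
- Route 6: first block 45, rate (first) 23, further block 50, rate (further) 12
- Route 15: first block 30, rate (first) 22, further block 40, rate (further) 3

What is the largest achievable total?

2720

Order all 8 blocks by rate: Route 6/tier1 23 > Route 15/tier1 22 > Route 2/tier1 20 > Route 2/tier2 19 > Route 22/tier1 13 > Route 6/tier2 12 > Route 22/tier2 8 > Route 15/tier2 3.
Route 6 tier1 at 23: fill all 45 ; 85 left.
Route 15 tier1 at 22: fill all 30 ; 55 left.
Route 2 tier1 at 20: fill all 10 ; 45 left.
Route 2 tier2 at 19: fill all 40 ; 5 left.
5 remain; put them into Route 22 tier1 at 13.
Total = 23×45 + 22×30 + 20×10 + 19×40 + 13×5 = 2720.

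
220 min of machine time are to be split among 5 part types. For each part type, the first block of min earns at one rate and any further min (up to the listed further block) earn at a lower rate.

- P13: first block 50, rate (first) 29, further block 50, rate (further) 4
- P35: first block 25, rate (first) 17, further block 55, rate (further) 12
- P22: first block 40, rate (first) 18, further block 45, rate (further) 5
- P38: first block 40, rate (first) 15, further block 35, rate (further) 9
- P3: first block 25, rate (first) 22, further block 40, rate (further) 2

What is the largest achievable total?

Rank every tier by rate: P13/first 29 > P3/first 22 > P22/first 18 > P35/first 17 > P38/first 15 > P35/second 12 > P38/second 9 > P22/second 5 > P13/second 4 > P3/second 2.
Fill P13 first block (50 at 29) → 170 left.
Fill P3 first block (25 at 22) → 145 left.
P22/first (18): +40 → 105 left.
P35/first (17): +25 → 80 left.
Fill P38 first block (40 at 15) → 40 left.
40 remain; put them into P35 second at 12.
Total = 29×50 + 22×25 + 18×40 + 17×25 + 15×40 + 12×40 = 4225.

4225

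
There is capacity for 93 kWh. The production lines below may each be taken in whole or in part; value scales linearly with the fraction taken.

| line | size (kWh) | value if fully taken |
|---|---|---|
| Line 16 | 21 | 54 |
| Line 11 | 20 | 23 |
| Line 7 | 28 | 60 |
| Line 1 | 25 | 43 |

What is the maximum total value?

178.85

Best value per unit of size first: Line 16 54/21≈2.57, Line 7 60/28≈2.14, Line 1 43/25≈1.72, Line 11 23/20≈1.15.
Line 16: take in full, 21 kWh for value 54 → 72 left.
All 28 kWh of Line 7 fit (value 60) → 44 remain.
Take all of Line 1 (25 kWh, value 43) → 19 kWh left.
Fill the last 19 kWh with part of Line 11: 19/20 of it earns 21.85.
Total value = 178.85.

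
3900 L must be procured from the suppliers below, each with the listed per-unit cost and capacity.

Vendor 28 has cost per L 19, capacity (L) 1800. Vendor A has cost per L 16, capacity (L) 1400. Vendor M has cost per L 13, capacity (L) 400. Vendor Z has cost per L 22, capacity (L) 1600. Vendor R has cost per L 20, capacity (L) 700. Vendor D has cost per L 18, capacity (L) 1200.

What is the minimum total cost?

66300

Cheapest first:
Take 400 from Vendor M at 13 ; need 3500 more.
Vendor A (16): use full 1400 ; 2100 L to go.
Vendor D at 18: take all 1200 L ; 900 still needed.
Vendor 28 (19): take the remaining 900 ; done.
Vendor R, Vendor Z: unused.
Cost = 400×13 + 1400×16 + 1200×18 + 900×19 = 66300.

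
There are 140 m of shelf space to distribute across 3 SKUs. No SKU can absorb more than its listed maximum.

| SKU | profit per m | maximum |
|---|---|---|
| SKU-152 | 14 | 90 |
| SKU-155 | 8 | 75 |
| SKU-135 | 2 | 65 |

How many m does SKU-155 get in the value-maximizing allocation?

50

Highest profit per m first: SKU-152 14 > SKU-155 8 > SKU-135 2.
Give SKU-152 90 to hit its cap of 90 ; 50 left.
SKU-155 has room for 75 but only 50 remain, so it gets 50.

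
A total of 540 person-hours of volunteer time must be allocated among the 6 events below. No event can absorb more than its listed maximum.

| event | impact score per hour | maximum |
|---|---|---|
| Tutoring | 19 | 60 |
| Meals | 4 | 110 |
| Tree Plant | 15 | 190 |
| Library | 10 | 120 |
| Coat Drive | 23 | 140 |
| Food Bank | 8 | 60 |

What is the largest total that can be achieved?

Order the events by impact score per hour: Coat Drive 23 > Tutoring 19 > Tree Plant 15 > Library 10 > Food Bank 8 > Meals 4.
Give Coat Drive 140 to hit its cap of 140 ; 400 left.
Tutoring takes 60 to reach its cap of 60 ; 340 left.
Give Tree Plant 190 to hit its cap of 190 ; 150 left.
Library takes 120 to reach its cap of 120 ; 30 left.
Food Bank: +30 (room for 60) → 30. Pool exhausted.
Total = 19×60 + 15×190 + 10×120 + 23×140 + 8×30 = 8650.

8650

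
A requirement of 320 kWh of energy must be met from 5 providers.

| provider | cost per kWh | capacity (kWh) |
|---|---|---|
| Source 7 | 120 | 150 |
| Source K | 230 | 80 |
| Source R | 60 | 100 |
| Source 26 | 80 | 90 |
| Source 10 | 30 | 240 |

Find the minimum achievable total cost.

12000

Use providers in increasing cost order.
Source 10 at 30: take all 240 kWh → 80 still needed.
Source R at 60: take 80 of its 100 → requirement met.
Source 26, Source 7, Source K: unused.
Cost = 240×30 + 80×60 = 12000.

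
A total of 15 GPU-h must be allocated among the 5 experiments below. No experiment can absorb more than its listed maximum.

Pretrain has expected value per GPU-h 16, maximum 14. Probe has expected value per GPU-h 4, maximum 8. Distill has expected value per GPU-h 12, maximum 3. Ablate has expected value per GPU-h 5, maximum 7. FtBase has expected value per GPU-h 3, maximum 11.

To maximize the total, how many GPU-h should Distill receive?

1

Rank by expected value per GPU-h: Pretrain 16 > Distill 12 > Ablate 5 > Probe 4 > FtBase 3.
Give Pretrain 14 to hit its cap of 14 — 1 left.
Distill has room for 3 but only 1 remain, so it gets 1.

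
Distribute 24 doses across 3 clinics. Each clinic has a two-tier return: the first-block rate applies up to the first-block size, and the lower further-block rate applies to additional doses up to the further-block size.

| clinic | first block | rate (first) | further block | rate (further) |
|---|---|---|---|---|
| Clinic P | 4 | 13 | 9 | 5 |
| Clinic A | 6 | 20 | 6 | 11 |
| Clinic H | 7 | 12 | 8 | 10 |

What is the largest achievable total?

332

Order all 6 blocks by rate: Clinic A/T1 20 > Clinic P/T1 13 > Clinic H/T1 12 > Clinic A/T2 11 > Clinic H/T2 10 > Clinic P/T2 5.
Clinic A/T1 (20): +6 ; 18 left.
Clinic P T1 at 13: fill all 4 ; 14 left.
Clinic H/T1 (12): +7 ; 7 left.
Clinic A T2 at 11: fill all 6 ; 1 left.
1 remain; put them into Clinic H T2 at 10.
Total = 20×6 + 13×4 + 12×7 + 11×6 + 10×1 = 332.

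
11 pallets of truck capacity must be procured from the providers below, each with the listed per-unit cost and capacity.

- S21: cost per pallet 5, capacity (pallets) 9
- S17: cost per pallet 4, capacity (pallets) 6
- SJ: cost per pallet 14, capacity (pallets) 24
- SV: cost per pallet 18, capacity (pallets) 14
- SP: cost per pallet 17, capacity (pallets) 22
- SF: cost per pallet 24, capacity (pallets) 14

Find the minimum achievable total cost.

49

Cheapest first:
S17 (4): use full 6 → 5 pallets to go.
Take 5 from S21 at 5 to finish.
SJ, SP, SV, SF: unused.
Cost = 6×4 + 5×5 = 49.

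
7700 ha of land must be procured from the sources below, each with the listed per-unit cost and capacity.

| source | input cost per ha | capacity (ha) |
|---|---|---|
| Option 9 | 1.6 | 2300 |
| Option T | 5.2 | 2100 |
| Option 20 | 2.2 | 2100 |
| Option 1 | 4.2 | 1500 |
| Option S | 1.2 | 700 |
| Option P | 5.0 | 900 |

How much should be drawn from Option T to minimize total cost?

Fill from the cheapest source first.
Take 700 from Option S at 1.2 → need 7000 more.
Option 9 (1.6): use full 2300 → 4700 ha to go.
Option 20 (2.2): use full 2100 → 2600 ha to go.
Option 1 at 4.2: take all 1500 ha → 1100 still needed.
Option P at 5.0: take all 900 ha → 200 still needed.
Option T (5.2): take the remaining 200 → done.

200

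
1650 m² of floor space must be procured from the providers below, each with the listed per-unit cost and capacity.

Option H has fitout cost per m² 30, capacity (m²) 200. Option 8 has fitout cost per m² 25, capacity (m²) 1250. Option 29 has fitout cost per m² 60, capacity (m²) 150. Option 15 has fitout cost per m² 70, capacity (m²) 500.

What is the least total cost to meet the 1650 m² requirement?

Fill from the cheapest provider first.
Option 8 at 25: take all 1250 m² — 400 still needed.
Option H at 30: take all 200 m² — 200 still needed.
Option 29 at 60: take all 150 m² — 50 still needed.
Option 15 (70): take the remaining 50 — done.
Cost = 1250×25 + 200×30 + 150×60 + 50×70 = 49750.

49750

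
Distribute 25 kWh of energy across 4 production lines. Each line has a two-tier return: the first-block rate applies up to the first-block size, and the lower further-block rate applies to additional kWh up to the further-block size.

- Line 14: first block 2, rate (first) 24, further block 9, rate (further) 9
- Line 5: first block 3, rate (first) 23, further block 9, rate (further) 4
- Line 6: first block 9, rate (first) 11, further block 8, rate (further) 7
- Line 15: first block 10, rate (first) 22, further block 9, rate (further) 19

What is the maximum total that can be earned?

519

Order all 8 blocks by rate: Line 14/T1 24 > Line 5/T1 23 > Line 15/T1 22 > Line 15/T2 19 > Line 6/T1 11 > Line 14/T2 9 > Line 6/T2 7 > Line 5/T2 4.
Line 14/T1 (24): +2 — 23 left.
Fill Line 5 T1 block (3 at 23) — 20 left.
Line 15/T1 (22): +10 — 10 left.
Line 15 T2 at 19: fill all 9 — 1 left.
1 remain; put them into Line 6 T1 at 11.
Total = 24×2 + 23×3 + 22×10 + 19×9 + 11×1 = 519.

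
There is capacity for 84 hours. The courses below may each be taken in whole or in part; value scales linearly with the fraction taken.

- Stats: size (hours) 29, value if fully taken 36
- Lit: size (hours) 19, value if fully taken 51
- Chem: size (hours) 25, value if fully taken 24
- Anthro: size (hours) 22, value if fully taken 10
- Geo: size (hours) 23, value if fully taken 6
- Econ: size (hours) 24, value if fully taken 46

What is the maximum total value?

Sort by value density: Lit 51/19≈2.68, Econ 46/24≈1.92, Stats 36/29≈1.24, Chem 24/25≈0.96, Anthro 10/22≈0.455, Geo 6/23≈0.261.
Take all of Lit (19 hours, value 51) — 65 hours left.
Econ: take in full, 24 hours for value 46 — 41 left.
Stats: take in full, 29 hours for value 36 — 12 left.
Only 12 hours remain; take 12/25 of Chem for value 24×12/25 = 11.52.
Total value = 144.52.

144.52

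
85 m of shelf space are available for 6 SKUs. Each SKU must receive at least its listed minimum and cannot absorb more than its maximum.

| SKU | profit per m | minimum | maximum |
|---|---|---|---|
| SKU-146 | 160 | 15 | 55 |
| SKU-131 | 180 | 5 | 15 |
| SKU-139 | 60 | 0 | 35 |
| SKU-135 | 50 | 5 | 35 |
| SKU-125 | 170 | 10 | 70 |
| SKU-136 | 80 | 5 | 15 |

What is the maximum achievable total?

13400

Meeting every minimum uses 15+5+0+5+10+5 = 40 m, leaving 45.
Rank by profit per m: SKU-131 180 > SKU-125 170 > SKU-146 160 > SKU-136 80 > SKU-139 60 > SKU-135 50.
SKU-131 takes 10 more to reach its cap of 15 — 35 left.
Only 35 left; SKU-125 takes them to reach 45.
Total = 160×15 + 180×15 + 50×5 + 170×45 + 80×5 = 13400.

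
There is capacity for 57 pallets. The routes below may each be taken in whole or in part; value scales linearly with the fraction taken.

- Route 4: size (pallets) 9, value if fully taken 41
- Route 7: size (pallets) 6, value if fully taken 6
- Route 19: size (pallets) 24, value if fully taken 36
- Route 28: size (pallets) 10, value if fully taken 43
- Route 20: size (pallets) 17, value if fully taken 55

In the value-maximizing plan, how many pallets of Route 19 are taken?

Rank by value-to-size ratio: Route 4 41/9≈4.56, Route 28 43/10≈4.3, Route 20 55/17≈3.24, Route 19 36/24≈1.5, Route 7 6/6≈1.
All 9 pallets of Route 4 fit (value 41) ; 48 remain.
All 10 pallets of Route 28 fit (value 43) ; 38 remain.
Route 20: take in full, 17 pallets for value 55 ; 21 left.
21 pallets left: a 21/24 share of Route 19 gives 36×21/24 = 31.5.

21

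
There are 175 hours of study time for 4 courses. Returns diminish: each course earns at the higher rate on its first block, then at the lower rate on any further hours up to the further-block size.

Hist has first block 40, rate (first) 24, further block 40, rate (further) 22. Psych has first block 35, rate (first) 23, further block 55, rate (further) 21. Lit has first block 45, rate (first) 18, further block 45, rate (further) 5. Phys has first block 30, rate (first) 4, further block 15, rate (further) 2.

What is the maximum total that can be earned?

3890

Rank every tier by rate: Hist/first 24 > Psych/first 23 > Hist/second 22 > Psych/second 21 > Lit/first 18 > Lit/second 5 > Phys/first 4 > Phys/second 2.
Hist/first (24): +40 → 135 left.
Psych/first (23): +35 → 100 left.
Hist second at 22: fill all 40 → 60 left.
Psych/second (21): +55 → 5 left.
5 remain; put them into Lit first at 18.
Total = 24×40 + 23×35 + 22×40 + 21×55 + 18×5 = 3890.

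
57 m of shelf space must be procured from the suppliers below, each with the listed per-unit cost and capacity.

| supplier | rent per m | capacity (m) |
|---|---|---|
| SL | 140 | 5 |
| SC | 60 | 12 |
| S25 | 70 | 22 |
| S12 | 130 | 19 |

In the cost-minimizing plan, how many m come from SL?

Fill from the cheapest supplier first.
SC (60): use full 12 → 45 m to go.
Take 22 from S25 at 70 → need 23 more.
S12 (130): use full 19 → 4 m to go.
SL (140): take the remaining 4 → done.

4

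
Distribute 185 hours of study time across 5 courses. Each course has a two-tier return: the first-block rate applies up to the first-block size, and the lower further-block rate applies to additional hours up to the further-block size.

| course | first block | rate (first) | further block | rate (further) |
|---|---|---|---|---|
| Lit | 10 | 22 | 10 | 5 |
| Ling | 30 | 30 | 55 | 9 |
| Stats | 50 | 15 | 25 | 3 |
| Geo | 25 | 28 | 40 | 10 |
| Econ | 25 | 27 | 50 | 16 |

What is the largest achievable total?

Order all 10 blocks by rate: Ling/tier1 30 > Geo/tier1 28 > Econ/tier1 27 > Lit/tier1 22 > Econ/tier2 16 > Stats/tier1 15 > Geo/tier2 10 > Ling/tier2 9 > Lit/tier2 5 > Stats/tier2 3.
Ling/tier1 (30): +30 — 155 left.
Geo tier1 at 28: fill all 25 — 130 left.
Econ tier1 at 27: fill all 25 — 105 left.
Lit tier1 at 22: fill all 10 — 95 left.
Econ tier2 at 16: fill all 50 — 45 left.
Stats tier1 at 15: only 45 left, fill 45.
Total = 30×30 + 28×25 + 27×25 + 22×10 + 16×50 + 15×45 = 3970.

3970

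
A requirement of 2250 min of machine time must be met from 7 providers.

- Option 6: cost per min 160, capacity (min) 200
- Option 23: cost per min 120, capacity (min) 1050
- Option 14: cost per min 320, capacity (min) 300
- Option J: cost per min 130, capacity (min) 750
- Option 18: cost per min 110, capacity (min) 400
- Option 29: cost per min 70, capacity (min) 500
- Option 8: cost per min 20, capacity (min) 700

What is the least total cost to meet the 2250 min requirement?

171000

Cheapest first:
Option 8 (20): use full 700 — 1550 min to go.
Option 29 at 70: take all 500 min — 1050 still needed.
Take 400 from Option 18 at 110 — need 650 more.
Option 23 at 120: take 650 of its 1050 — requirement met.
Option J, Option 6, Option 14: unused.
Cost = 700×20 + 500×70 + 400×110 + 650×120 = 171000.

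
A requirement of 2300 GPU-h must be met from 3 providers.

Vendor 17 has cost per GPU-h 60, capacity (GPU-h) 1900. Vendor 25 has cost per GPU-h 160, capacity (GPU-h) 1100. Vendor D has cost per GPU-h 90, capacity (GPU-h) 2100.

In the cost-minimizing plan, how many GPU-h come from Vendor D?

400

Fill from the cheapest provider first.
Vendor 17 at 60: take all 1900 GPU-h ; 400 still needed.
Take 400 from Vendor D at 90 to finish.
Vendor 25: unused.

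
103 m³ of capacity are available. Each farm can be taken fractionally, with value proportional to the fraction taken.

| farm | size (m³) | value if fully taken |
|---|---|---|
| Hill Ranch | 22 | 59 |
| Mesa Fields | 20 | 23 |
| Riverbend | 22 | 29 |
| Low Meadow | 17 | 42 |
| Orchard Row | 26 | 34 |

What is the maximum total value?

Sort by value density: Hill Ranch 59/22≈2.68, Low Meadow 42/17≈2.47, Riverbend 29/22≈1.32, Orchard Row 34/26≈1.31, Mesa Fields 23/20≈1.15.
All 22 m³ of Hill Ranch fit (value 59) — 81 remain.
Take all of Low Meadow (17 m³, value 42) — 64 m³ left.
All 22 m³ of Riverbend fit (value 29) — 42 remain.
Take all of Orchard Row (26 m³, value 34) — 16 m³ left.
16 m³ left: a 16/20 share of Mesa Fields gives 23×16/20 = 18.4.
Total value = 182.4.

182.4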